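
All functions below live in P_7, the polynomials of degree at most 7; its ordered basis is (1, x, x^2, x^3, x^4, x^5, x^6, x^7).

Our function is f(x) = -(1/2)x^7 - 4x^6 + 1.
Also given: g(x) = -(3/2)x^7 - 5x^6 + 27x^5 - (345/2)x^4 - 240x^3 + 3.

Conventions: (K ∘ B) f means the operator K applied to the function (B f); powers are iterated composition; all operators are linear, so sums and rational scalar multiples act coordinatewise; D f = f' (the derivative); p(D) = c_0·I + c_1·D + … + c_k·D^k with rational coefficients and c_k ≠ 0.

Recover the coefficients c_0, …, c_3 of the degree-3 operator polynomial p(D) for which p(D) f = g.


c_0 = 3, c_1 = -2, c_2 = 1, c_3 = 1/2

D^0 f = -(1/2)x^7 - 4x^6 + 1
D^1 f = -(7/2)x^6 - 24x^5
D^2 f = -21x^5 - 120x^4
D^3 f = -105x^4 - 480x^3
matching coefficients of g against c_0 f + c_1 Df + … from the top degree down determines the c_i
solution: c_0 = 3, c_1 = -2, c_2 = 1, c_3 = 1/2


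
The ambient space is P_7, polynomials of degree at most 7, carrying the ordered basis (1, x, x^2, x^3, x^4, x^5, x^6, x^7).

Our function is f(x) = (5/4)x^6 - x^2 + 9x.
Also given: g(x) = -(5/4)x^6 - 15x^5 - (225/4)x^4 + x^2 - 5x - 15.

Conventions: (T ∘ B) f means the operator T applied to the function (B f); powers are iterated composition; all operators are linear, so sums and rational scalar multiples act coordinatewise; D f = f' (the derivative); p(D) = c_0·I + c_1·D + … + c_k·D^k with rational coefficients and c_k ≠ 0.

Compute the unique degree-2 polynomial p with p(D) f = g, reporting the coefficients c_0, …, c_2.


p(D) = -I − 2·D − (3/2)·D^2, i.e. c_0 = -1, c_1 = -2, c_2 = -3/2

D^0 f = (5/4)x^6 - x^2 + 9x
D^1 f = (15/2)x^5 - 2x + 9
D^2 f = (75/2)x^4 - 2
matching coefficients of g against c_0 f + c_1 Df + … from the top degree down determines the c_i
solution: c_0 = -1, c_1 = -2, c_2 = -3/2


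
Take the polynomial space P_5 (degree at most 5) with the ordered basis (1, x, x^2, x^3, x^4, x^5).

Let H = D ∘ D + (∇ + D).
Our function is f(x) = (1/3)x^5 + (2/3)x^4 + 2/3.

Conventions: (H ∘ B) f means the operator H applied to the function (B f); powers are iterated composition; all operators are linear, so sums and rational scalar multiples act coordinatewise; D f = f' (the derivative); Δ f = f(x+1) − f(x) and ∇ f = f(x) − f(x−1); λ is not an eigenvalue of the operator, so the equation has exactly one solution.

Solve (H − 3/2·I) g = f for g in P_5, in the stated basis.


write g with unknown coordinates in the stated basis and equate coefficients in (H − 3/2·I) g = f
solving from the highest basis element down gives g = -(2/9)x^5 - (52/27)x^4 - (952/81)x^3 - (4552/81)x^2 - (43196/243)x - 205304/729
check: H g = -(20/9)x^4 - (476/27)x^3 - (2276/27)x^2 - (21598/81)x - 102490/243
so H g − 3/2·g = (1/3)x^5 + (2/3)x^4 + 2/3 = f ✓

g(x) = -(2/9)x^5 - (52/27)x^4 - (952/81)x^3 - (4552/81)x^2 - (43196/243)x - 205304/729


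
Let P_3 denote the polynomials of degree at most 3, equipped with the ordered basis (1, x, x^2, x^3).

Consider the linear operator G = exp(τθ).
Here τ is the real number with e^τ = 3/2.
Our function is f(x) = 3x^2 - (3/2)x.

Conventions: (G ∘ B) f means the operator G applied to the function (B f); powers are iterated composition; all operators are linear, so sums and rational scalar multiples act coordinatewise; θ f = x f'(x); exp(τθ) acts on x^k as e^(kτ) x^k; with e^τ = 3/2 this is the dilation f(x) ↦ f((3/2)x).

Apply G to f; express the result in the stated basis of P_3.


g(x) = (27/4)x^2 - (9/4)x

exp(τθ) x^k = e^(kτ) x^k; with e^τ = 3/2 this sends x^k to (3/2)^k x^k
x ↦ 3/2 x
x^2 ↦ 9/4 x^2
applying this coordinatewise to f: exp(τθ) f = (27/4)x^2 - (9/4)x


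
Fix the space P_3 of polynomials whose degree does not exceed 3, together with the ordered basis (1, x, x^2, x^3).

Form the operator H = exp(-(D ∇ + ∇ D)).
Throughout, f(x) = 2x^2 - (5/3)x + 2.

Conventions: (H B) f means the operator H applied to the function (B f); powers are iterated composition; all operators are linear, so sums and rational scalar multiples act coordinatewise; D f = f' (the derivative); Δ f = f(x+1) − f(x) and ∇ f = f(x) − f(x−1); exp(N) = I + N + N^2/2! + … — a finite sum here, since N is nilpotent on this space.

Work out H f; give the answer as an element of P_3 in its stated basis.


the result is g(x) = 2x^2 - (5/3)x - 6

order-1 term: -8
the series for exp(-(D ∇ + ∇ D)) f terminates at order 1
exp(-(D ∇ + ∇ D)) f = 2x^2 - (5/3)x - 6


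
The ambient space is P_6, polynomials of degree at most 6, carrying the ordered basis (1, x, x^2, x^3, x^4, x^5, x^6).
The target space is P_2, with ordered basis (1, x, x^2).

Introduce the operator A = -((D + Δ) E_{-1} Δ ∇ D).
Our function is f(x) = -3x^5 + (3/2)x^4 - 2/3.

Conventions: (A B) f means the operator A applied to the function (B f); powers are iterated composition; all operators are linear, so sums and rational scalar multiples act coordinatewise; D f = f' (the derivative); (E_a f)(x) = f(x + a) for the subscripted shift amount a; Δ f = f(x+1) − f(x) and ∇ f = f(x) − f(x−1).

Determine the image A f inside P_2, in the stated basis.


D f = -15x^4 + 6x^3
∇ D f = -60x^3 + 108x^2 - 78x + 21
Δ ∇ D f = -180x^2 + 36x - 30
E_{-1} (Δ ∇ D) f = -180x^2 + 396x - 246
D E_{-1} (Δ ∇ D) f = -360x + 396
Δ E_{-1} (Δ ∇ D) f = -360x + 216
(D + Δ) E_{-1} (Δ ∇ D) f = -720x + 612
(-((D + Δ) E_{-1} Δ ∇ D)) f = 720x - 612

g(x) = 720x - 612


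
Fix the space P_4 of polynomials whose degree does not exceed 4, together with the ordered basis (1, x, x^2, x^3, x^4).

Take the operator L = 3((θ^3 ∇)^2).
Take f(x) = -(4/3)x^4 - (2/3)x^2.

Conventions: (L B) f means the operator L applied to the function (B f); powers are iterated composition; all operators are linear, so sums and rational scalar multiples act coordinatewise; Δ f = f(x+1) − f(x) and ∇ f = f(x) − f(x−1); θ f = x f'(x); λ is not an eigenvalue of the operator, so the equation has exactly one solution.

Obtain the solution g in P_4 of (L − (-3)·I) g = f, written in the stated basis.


write g with unknown coordinates in the stated basis and equate coefficients in (L − (-3)·I) g = f
solving from the highest basis element down gives g = -(4/9)x^4 + (10366/9)x^2 - (560/3)x
check: L g = -3456x^2 + 560x
so L g − (-3)·g = -(4/3)x^4 - (2/3)x^2 = f ✓

the result is g(x) = -(4/9)x^4 + (10366/9)x^2 - (560/3)x


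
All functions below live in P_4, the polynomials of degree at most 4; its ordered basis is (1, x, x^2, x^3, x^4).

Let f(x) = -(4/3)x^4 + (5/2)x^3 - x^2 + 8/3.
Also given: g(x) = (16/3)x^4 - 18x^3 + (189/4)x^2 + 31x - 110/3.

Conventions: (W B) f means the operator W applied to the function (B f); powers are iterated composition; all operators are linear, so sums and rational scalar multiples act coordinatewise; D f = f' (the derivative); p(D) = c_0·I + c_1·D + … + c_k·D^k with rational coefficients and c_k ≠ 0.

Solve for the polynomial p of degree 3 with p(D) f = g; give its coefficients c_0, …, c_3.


D^0 f = -(4/3)x^4 + (5/2)x^3 - x^2 + 8/3
D^1 f = -(16/3)x^3 + (15/2)x^2 - 2x
D^2 f = -16x^2 + 15x - 2
D^3 f = -32x + 15
matching coefficients of g against c_0 f + c_1 Df + … from the top degree down determines the c_i
solution: c_0 = -4, c_1 = 3/2, c_2 = -2, c_3 = -2

p(D) = -4·I + (3/2)·D − 2·D^2 − 2·D^3, i.e. c_0 = -4, c_1 = 3/2, c_2 = -2, c_3 = -2


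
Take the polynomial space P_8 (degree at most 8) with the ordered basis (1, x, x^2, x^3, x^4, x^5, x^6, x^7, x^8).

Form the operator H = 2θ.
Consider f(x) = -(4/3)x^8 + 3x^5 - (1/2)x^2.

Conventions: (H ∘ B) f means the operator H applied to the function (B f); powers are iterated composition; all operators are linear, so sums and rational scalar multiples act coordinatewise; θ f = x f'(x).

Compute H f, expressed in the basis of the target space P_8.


the result is g(x) = -(64/3)x^8 + 30x^5 - 2x^2

θ f = -(32/3)x^8 + 15x^5 - x^2
(2θ) f = -(64/3)x^8 + 30x^5 - 2x^2


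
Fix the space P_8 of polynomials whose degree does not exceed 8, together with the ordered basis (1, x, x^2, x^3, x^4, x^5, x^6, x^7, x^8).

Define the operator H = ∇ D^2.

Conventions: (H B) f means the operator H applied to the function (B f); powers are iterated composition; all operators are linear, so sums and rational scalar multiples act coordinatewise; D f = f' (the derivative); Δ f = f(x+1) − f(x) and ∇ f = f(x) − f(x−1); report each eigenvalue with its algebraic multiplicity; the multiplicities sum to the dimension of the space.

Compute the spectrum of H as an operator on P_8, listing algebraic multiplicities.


image of 1: 0
image of x: 0
image of x^2: 0
image of x^3: 6
image of x^4: 24x - 12
image of x^5: 60x^2 - 60x + 20
image of x^6: 120x^3 - 180x^2 + 120x - 30
image of x^7: 210x^4 - 420x^3 + 420x^2 - 210x + 42
image of x^8: 336x^5 - 840x^4 + 1120x^3 - 840x^2 + 336x - 56
the matrix is upper triangular; its diagonal is (0, 0, 0, 0, 0, 0, 0, 0, 0)
for a triangular matrix the eigenvalues are the diagonal entries, with algebraic multiplicity their repetition count

λ = 0 (multiplicity 9)


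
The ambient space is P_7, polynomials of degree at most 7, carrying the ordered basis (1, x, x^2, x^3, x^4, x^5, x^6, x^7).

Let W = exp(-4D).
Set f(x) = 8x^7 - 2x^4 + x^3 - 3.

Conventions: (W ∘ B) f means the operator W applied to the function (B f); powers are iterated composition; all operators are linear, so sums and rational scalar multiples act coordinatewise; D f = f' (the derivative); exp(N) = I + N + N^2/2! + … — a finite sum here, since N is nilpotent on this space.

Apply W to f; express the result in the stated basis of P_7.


order-1 term: -224x^6 + 32x^3 - 12x^2
order-2 term: 2688x^5 - 192x^2 + 48x
order-3 term: -17920x^4 + 512x - 64
order-4 term: 71680x^3 - 512
order-5 term: -172032x^2
order-6 term: 229376x
order-7 term: -131072
the series for exp(-4D) f terminates at order 7
exp(-4D) f = 8x^7 - 224x^6 + 2688x^5 - 17922x^4 + 71713x^3 - 172236x^2 + 229936x - 131651

the result is g(x) = 8x^7 - 224x^6 + 2688x^5 - 17922x^4 + 71713x^3 - 172236x^2 + 229936x - 131651


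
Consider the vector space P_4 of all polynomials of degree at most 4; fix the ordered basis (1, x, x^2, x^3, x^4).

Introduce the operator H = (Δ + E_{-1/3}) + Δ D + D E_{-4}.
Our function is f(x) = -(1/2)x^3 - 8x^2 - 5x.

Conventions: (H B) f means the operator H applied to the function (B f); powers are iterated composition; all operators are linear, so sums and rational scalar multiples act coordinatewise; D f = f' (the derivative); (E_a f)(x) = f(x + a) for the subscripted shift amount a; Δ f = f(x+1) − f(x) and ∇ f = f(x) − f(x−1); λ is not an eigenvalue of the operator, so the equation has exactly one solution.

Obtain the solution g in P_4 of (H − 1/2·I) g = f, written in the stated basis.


the image equals g(x) = -x^3 - 6x^2 + (2/3)x + 1162/27

write g with unknown coordinates in the stated basis and equate coefficients in (H − 1/2·I) g = f
solving from the highest basis element down gives g = -x^3 - 6x^2 + (2/3)x + 1162/27
check: H g = -x^3 - 11x^2 - (14/3)x + 581/27
so H g − 1/2·g = -(1/2)x^3 - 8x^2 - 5x = f ✓


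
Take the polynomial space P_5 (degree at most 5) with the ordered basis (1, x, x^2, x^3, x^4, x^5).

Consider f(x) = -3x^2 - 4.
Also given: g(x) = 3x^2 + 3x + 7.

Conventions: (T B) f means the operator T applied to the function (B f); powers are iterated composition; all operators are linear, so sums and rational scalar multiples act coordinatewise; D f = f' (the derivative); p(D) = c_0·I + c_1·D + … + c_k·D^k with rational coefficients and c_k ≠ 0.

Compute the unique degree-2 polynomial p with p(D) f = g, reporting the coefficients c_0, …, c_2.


c_0 = -1, c_1 = -1/2, c_2 = -1/2

D^0 f = -3x^2 - 4
D^1 f = -6x
D^2 f = -6
matching coefficients of g against c_0 f + c_1 Df + … from the top degree down determines the c_i
solution: c_0 = -1, c_1 = -1/2, c_2 = -1/2


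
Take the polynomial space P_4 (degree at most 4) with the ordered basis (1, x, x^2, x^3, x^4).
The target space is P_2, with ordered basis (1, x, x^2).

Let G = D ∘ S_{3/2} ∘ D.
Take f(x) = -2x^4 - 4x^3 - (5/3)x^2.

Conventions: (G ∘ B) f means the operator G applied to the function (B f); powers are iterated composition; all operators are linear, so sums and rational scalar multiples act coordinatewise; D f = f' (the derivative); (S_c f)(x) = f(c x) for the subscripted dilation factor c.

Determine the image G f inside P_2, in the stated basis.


g(x) = -81x^2 - 54x - 5

D f = -8x^3 - 12x^2 - (10/3)x
S_{3/2} D f = -27x^3 - 27x^2 - 5x
D S_{3/2} D f = -81x^2 - 54x - 5


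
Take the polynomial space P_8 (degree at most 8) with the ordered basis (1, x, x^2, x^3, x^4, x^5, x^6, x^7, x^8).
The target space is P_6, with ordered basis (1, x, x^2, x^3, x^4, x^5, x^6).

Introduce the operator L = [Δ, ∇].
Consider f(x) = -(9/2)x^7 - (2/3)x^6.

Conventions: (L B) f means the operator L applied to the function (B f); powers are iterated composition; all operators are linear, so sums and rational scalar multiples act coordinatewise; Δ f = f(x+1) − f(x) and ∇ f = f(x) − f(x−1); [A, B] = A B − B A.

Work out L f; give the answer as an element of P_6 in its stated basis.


g(x) = 0

∇ f = -(63/2)x^6 + (181/2)x^5 - (295/2)x^4 + (865/6)x^3 - (169/2)x^2 + (55/2)x - 23/6
Δ ∇ f = -189x^5 - 20x^4 - 315x^3 - 20x^2 - 63x - 4/3
Δ f = -(63/2)x^6 - (197/2)x^5 - (335/2)x^4 - (1025/6)x^3 - (209/2)x^2 - (71/2)x - 31/6
∇ Δ f = -189x^5 - 20x^4 - 315x^3 - 20x^2 - 63x - 4/3
[Δ, ∇] f = 0


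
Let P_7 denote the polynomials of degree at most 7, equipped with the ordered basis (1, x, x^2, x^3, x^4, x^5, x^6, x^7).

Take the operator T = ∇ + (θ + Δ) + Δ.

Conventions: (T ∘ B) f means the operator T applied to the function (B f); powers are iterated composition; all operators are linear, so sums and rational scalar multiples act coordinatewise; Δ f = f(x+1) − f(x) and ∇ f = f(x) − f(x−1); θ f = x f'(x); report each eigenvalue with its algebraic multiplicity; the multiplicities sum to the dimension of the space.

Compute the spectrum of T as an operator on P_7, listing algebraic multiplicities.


λ = 0 (multiplicity 1), λ = 1 (multiplicity 1), λ = 2 (multiplicity 1), λ = 3 (multiplicity 1), λ = 4 (multiplicity 1), λ = 5 (multiplicity 1), λ = 6 (multiplicity 1), λ = 7 (multiplicity 1)

image of 1: 0
image of x: x + 3
image of x^2: 2x^2 + 6x + 1
image of x^3: 3x^3 + 9x^2 + 3x + 3
image of x^4: 4x^4 + 12x^3 + 6x^2 + 12x + 1
image of x^5: 5x^5 + 15x^4 + 10x^3 + 30x^2 + 5x + 3
image of x^6: 6x^6 + 18x^5 + 15x^4 + 60x^3 + 15x^2 + 18x + 1
image of x^7: 7x^7 + 21x^6 + 21x^5 + 105x^4 + 35x^3 + 63x^2 + 7x + 3
the matrix is upper triangular; its diagonal is (0, 1, 2, 3, 4, 5, 6, 7)
for a triangular matrix the eigenvalues are the diagonal entries, with algebraic multiplicity their repetition count


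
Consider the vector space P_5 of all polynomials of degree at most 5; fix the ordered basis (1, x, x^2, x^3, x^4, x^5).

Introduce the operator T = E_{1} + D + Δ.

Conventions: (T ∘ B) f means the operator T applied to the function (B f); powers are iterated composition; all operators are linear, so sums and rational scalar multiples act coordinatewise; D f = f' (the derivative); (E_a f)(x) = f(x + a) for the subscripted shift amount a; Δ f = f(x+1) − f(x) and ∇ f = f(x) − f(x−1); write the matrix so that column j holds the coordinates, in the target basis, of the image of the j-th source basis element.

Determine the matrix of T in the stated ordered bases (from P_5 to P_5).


image of 1: 1
image of x: x + 3
image of x^2: x^2 + 6x + 2
image of x^3: x^3 + 9x^2 + 6x + 2
image of x^4: x^4 + 12x^3 + 12x^2 + 8x + 2
image of x^5: x^5 + 15x^4 + 20x^3 + 20x^2 + 10x + 2
each image's coordinates form column j of the matrix

the matrix is [[1, 3, 2, 2, 2, 2]; [0, 1, 6, 6, 8, 10]; [0, 0, 1, 9, 12, 20]; [0, 0, 0, 1, 12, 20]; [0, 0, 0, 0, 1, 15]; [0, 0, 0, 0, 0, 1]] (rows listed top to bottom)


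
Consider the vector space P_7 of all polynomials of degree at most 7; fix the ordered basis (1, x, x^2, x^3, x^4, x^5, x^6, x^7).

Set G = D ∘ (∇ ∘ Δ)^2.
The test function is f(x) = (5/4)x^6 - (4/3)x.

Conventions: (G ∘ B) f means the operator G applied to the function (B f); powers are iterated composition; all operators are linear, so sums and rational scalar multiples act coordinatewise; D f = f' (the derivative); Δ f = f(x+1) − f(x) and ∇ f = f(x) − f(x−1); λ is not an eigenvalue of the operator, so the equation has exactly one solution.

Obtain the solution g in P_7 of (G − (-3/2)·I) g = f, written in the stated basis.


write g with unknown coordinates in the stated basis and equate coefficients in (G − (-3/2)·I) g = f
solving from the highest basis element down gives g = (5/6)x^6 - (3608/9)x
check: G g = 600x
so G g − (-3/2)·g = (5/4)x^6 - (4/3)x = f ✓

g(x) = (5/6)x^6 - (3608/9)x


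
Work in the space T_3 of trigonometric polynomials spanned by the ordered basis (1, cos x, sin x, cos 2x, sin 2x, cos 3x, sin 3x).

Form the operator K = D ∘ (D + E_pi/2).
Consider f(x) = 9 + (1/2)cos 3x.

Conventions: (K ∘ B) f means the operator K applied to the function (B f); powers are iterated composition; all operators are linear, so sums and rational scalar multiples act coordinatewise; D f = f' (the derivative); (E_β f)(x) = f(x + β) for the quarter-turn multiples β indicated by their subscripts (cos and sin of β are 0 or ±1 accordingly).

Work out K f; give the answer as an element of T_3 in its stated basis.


the result is g(x) = -3cos 3x

D f = -(3/2)sin 3x
E_pi/2 f = 9 + (1/2)sin 3x
(D + E_pi/2) f = 9 - sin 3x
D (D + E_pi/2) f = -3cos 3x


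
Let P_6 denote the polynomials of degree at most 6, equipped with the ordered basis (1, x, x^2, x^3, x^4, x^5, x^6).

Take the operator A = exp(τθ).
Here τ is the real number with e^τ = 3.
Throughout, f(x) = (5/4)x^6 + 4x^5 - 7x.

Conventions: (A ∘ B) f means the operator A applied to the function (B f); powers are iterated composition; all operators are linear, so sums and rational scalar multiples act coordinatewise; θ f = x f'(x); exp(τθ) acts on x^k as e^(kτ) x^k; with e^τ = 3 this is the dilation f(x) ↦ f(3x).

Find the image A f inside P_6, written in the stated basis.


the result is g(x) = (3645/4)x^6 + 972x^5 - 21x

exp(τθ) x^k = e^(kτ) x^k; with e^τ = 3 this sends x^k to 3^k x^k
x ↦ 3 x
x^5 ↦ 243 x^5
x^6 ↦ 729 x^6
applying this coordinatewise to f: exp(τθ) f = (3645/4)x^6 + 972x^5 - 21x


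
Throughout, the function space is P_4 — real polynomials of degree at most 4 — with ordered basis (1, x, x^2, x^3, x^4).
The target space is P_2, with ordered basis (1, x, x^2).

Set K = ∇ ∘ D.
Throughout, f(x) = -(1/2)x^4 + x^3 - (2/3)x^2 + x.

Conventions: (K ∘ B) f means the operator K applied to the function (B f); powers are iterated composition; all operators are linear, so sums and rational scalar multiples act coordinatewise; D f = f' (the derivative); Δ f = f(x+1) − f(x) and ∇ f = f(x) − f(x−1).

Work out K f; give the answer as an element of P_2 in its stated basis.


D f = -2x^3 + 3x^2 - (4/3)x + 1
∇ D f = -6x^2 + 12x - 19/3

the image equals g(x) = -6x^2 + 12x - 19/3


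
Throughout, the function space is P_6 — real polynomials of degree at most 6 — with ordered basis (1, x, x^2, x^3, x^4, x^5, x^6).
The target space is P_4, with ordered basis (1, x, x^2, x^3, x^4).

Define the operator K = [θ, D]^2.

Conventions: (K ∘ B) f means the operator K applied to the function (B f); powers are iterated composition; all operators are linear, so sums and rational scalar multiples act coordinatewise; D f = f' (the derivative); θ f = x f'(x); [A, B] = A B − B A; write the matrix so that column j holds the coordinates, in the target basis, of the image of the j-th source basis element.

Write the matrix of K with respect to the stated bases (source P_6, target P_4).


image of 1: 0
image of x: 0
image of x^2: 2
image of x^3: 6x
image of x^4: 12x^2
image of x^5: 20x^3
image of x^6: 30x^4
each image's coordinates form column j of the matrix

the matrix is [[0, 0, 2, 0, 0, 0, 0]; [0, 0, 0, 6, 0, 0, 0]; [0, 0, 0, 0, 12, 0, 0]; [0, 0, 0, 0, 0, 20, 0]; [0, 0, 0, 0, 0, 0, 30]] (rows listed top to bottom)


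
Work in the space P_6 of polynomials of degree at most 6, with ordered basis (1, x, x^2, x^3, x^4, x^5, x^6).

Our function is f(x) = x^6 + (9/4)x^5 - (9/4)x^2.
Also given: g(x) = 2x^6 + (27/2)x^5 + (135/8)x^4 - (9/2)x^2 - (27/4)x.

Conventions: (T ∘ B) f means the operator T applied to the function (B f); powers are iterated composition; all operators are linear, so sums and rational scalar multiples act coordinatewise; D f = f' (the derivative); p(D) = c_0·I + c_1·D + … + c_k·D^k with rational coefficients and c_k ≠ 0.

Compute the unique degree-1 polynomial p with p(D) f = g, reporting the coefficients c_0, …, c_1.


p(D) = 2·I + (3/2)·D, i.e. c_0 = 2, c_1 = 3/2

D^0 f = x^6 + (9/4)x^5 - (9/4)x^2
D^1 f = 6x^5 + (45/4)x^4 - (9/2)x
matching coefficients of g against c_0 f + c_1 Df + … from the top degree down determines the c_i
solution: c_0 = 2, c_1 = 3/2


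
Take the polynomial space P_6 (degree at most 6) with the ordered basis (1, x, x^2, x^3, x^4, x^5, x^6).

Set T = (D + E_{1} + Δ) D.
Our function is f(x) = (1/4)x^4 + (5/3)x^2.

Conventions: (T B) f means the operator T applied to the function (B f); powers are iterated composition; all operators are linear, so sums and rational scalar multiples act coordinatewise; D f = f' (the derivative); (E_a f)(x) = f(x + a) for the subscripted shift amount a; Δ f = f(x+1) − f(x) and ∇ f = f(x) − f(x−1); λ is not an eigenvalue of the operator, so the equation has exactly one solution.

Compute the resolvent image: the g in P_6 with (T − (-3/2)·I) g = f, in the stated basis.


the result is g(x) = (1/6)x^4 - (4/9)x^3 - 2x^2 + (16/3)x + 16/3

write g with unknown coordinates in the stated basis and equate coefficients in (T − (-3/2)·I) g = f
solving from the highest basis element down gives g = (1/6)x^4 - (4/9)x^3 - 2x^2 + (16/3)x + 16/3
check: T g = (2/3)x^3 + (14/3)x^2 - 8x - 8
so T g − (-3/2)·g = (1/4)x^4 + (5/3)x^2 = f ✓


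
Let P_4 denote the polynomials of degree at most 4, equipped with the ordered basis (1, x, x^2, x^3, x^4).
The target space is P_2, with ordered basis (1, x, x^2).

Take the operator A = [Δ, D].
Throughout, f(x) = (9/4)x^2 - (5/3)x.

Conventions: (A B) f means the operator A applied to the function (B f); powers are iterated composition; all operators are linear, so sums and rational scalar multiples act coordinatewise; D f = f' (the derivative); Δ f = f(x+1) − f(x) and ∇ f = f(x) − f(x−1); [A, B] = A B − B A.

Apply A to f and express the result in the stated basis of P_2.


the image equals g(x) = 0

D f = (9/2)x - 5/3
Δ D f = 9/2
Δ f = (9/2)x + 7/12
D Δ f = 9/2
[Δ, D] f = 0


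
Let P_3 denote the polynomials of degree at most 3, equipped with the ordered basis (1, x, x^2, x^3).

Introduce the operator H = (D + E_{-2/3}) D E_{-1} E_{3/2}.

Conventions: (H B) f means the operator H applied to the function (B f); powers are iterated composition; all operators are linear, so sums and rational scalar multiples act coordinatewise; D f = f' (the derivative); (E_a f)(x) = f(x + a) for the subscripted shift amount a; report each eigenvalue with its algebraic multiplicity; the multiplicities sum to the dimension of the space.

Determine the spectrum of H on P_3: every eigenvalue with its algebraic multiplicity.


λ = 0 (multiplicity 4)

image of 1: 0
image of x: 1
image of x^2: 2x + 5/3
image of x^3: 3x^2 + 5x + 37/12
the matrix is upper triangular; its diagonal is (0, 0, 0, 0)
for a triangular matrix the eigenvalues are the diagonal entries, with algebraic multiplicity their repetition count


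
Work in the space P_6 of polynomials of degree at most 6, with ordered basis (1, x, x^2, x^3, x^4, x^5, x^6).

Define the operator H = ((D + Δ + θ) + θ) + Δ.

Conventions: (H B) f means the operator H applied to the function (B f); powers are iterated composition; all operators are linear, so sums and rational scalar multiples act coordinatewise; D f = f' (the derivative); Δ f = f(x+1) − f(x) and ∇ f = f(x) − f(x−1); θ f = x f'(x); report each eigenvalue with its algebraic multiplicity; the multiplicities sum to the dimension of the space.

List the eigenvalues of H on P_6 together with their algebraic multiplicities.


image of 1: 0
image of x: 2x + 3
image of x^2: 4x^2 + 6x + 2
image of x^3: 6x^3 + 9x^2 + 6x + 2
image of x^4: 8x^4 + 12x^3 + 12x^2 + 8x + 2
image of x^5: 10x^5 + 15x^4 + 20x^3 + 20x^2 + 10x + 2
image of x^6: 12x^6 + 18x^5 + 30x^4 + 40x^3 + 30x^2 + 12x + 2
the matrix is upper triangular; its diagonal is (0, 2, 4, 6, 8, 10, 12)
for a triangular matrix the eigenvalues are the diagonal entries, with algebraic multiplicity their repetition count

λ = 0 (multiplicity 1), λ = 2 (multiplicity 1), λ = 4 (multiplicity 1), λ = 6 (multiplicity 1), λ = 8 (multiplicity 1), λ = 10 (multiplicity 1), λ = 12 (multiplicity 1)


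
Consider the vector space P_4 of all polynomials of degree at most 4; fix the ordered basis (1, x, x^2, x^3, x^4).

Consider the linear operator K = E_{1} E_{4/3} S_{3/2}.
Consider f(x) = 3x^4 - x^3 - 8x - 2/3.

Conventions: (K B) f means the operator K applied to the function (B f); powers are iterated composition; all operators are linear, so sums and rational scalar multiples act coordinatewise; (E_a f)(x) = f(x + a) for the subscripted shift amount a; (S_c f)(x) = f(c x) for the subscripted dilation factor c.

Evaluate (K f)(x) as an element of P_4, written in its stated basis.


S_{3/2} f = (243/16)x^4 - (27/8)x^3 - 12x - 2/3
E_{4/3} S_{3/2} f = (243/16)x^4 + (621/8)x^3 + (297/2)x^2 + 114x + 70/3
E_{1} E_{4/3} S_{3/2} f = (243/16)x^4 + (1107/8)x^3 + (945/2)x^2 + (5637/8)x + 18175/48

the image equals g(x) = (243/16)x^4 + (1107/8)x^3 + (945/2)x^2 + (5637/8)x + 18175/48


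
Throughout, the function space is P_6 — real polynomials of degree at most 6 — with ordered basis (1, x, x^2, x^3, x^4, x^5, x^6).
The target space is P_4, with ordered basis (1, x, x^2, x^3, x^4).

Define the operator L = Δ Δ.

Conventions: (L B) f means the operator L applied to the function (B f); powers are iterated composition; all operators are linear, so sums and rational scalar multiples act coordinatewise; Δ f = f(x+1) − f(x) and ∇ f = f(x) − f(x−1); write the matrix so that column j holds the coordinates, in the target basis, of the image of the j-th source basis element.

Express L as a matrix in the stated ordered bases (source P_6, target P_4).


the matrix is [[0, 0, 2, 6, 14, 30, 62]; [0, 0, 0, 6, 24, 70, 180]; [0, 0, 0, 0, 12, 60, 210]; [0, 0, 0, 0, 0, 20, 120]; [0, 0, 0, 0, 0, 0, 30]] (rows listed top to bottom)

image of 1: 0
image of x: 0
image of x^2: 2
image of x^3: 6x + 6
image of x^4: 12x^2 + 24x + 14
image of x^5: 20x^3 + 60x^2 + 70x + 30
image of x^6: 30x^4 + 120x^3 + 210x^2 + 180x + 62
each image's coordinates form column j of the matrix


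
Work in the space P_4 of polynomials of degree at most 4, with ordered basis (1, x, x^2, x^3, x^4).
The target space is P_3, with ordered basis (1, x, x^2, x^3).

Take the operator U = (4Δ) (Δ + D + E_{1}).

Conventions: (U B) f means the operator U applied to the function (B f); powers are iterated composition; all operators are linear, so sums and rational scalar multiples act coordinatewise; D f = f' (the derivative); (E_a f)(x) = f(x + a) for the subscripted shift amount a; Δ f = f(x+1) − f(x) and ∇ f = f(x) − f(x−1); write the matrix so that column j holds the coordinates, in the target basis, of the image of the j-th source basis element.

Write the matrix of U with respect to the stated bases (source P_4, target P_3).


the matrix is [[0, 4, 28, 64, 132]; [0, 0, 8, 84, 256]; [0, 0, 0, 12, 168]; [0, 0, 0, 0, 16]] (rows listed top to bottom)

image of 1: 0
image of x: 4
image of x^2: 8x + 28
image of x^3: 12x^2 + 84x + 64
image of x^4: 16x^3 + 168x^2 + 256x + 132
each image's coordinates form column j of the matrix


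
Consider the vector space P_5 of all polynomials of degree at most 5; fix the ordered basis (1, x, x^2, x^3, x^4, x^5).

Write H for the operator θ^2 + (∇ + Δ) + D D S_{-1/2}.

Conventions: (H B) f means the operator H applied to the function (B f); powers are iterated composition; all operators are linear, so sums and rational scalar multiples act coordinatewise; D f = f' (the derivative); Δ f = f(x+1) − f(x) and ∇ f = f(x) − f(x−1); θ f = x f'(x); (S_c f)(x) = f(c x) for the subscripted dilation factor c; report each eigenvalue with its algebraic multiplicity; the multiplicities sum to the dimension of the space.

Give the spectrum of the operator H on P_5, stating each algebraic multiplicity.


λ = 0 (multiplicity 1), λ = 1 (multiplicity 1), λ = 4 (multiplicity 1), λ = 9 (multiplicity 1), λ = 16 (multiplicity 1), λ = 25 (multiplicity 1)

image of 1: 0
image of x: x + 2
image of x^2: 4x^2 + 4x + 1/2
image of x^3: 9x^3 + 6x^2 - (3/4)x + 2
image of x^4: 16x^4 + 8x^3 + (3/4)x^2 + 8x
image of x^5: 25x^5 + 10x^4 - (5/8)x^3 + 20x^2 + 2
the matrix is upper triangular; its diagonal is (0, 1, 4, 9, 16, 25)
for a triangular matrix the eigenvalues are the diagonal entries, with algebraic multiplicity their repetition count


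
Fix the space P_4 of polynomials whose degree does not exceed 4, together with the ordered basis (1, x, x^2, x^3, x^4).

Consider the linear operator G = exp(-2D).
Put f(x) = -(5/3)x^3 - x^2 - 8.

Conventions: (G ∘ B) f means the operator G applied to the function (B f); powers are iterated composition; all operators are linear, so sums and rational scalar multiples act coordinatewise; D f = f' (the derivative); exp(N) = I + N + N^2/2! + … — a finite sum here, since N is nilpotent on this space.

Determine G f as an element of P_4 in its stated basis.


order-1 term: 10x^2 + 4x
order-2 term: -20x - 4
order-3 term: 40/3
the series for exp(-2D) f terminates at order 3
exp(-2D) f = -(5/3)x^3 + 9x^2 - 16x + 4/3

the result is g(x) = -(5/3)x^3 + 9x^2 - 16x + 4/3


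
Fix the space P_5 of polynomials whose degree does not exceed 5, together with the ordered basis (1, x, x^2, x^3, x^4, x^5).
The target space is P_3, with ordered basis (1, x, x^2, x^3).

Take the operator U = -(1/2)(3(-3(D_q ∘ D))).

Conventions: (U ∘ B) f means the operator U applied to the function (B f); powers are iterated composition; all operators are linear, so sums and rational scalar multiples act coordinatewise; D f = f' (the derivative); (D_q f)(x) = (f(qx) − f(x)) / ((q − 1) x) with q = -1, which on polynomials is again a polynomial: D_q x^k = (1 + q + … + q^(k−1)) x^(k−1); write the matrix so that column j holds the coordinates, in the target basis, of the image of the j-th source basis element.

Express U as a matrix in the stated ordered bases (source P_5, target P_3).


the matrix is [[0, 0, 9, 0, 0, 0]; [0, 0, 0, 0, 0, 0]; [0, 0, 0, 0, 18, 0]; [0, 0, 0, 0, 0, 0]] (rows listed top to bottom)

image of 1: 0
image of x: 0
image of x^2: 9
image of x^3: 0
image of x^4: 18x^2
image of x^5: 0
each image's coordinates form column j of the matrix


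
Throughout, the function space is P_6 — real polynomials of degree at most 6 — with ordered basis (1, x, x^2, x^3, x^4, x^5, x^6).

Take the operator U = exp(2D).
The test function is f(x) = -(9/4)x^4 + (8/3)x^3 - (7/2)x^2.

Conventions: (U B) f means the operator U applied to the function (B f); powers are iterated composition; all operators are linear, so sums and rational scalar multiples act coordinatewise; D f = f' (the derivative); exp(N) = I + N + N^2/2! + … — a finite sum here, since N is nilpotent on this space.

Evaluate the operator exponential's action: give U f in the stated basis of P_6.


the image equals g(x) = -(9/4)x^4 - (46/3)x^3 - (83/2)x^2 - 54x - 86/3

order-1 term: -18x^3 + 16x^2 - 14x
order-2 term: -54x^2 + 32x - 14
order-3 term: -72x + 64/3
order-4 term: -36
the series for exp(2D) f terminates at order 4
exp(2D) f = -(9/4)x^4 - (46/3)x^3 - (83/2)x^2 - 54x - 86/3


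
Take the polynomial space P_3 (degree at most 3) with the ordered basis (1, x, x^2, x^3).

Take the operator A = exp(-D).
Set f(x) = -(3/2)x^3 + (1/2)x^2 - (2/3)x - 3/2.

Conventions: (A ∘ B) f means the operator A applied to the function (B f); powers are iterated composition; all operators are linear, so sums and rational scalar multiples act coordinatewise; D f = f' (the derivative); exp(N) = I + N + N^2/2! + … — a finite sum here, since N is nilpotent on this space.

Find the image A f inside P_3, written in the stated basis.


g(x) = -(3/2)x^3 + 5x^2 - (37/6)x + 7/6

order-1 term: (9/2)x^2 - x + 2/3
order-2 term: -(9/2)x + 1/2
order-3 term: 3/2
the series for exp(-D) f terminates at order 3
exp(-D) f = -(3/2)x^3 + 5x^2 - (37/6)x + 7/6


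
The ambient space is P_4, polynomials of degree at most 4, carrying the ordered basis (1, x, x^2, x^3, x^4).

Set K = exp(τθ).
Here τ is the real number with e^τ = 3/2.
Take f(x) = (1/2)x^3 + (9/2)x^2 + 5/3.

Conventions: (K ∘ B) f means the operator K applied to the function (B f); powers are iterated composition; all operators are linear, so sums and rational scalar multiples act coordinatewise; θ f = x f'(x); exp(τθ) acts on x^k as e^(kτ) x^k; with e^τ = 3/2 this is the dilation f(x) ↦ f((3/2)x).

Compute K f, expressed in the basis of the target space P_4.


exp(τθ) x^k = e^(kτ) x^k; with e^τ = 3/2 this sends x^k to (3/2)^k x^k
x^2 ↦ 9/4 x^2
x^3 ↦ 27/8 x^3
applying this coordinatewise to f: exp(τθ) f = (27/16)x^3 + (81/8)x^2 + 5/3

g(x) = (27/16)x^3 + (81/8)x^2 + 5/3


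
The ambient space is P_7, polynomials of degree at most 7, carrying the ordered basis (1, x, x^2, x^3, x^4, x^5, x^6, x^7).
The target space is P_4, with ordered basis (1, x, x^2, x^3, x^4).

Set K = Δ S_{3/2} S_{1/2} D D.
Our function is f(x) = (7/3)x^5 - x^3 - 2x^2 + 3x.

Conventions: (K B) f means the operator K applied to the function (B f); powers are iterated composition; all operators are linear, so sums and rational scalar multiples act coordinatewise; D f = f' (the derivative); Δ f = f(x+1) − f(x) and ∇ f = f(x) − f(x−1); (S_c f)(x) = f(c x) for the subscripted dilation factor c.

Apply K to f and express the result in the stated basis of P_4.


g(x) = (945/16)x^2 + (945/16)x + 243/16

D f = (35/3)x^4 - 3x^2 - 4x + 3
D D f = (140/3)x^3 - 6x - 4
S_{1/2} D D f = (35/6)x^3 - 3x - 4
S_{3/2} (S_{1/2} D D) f = (315/16)x^3 - (9/2)x - 4
Δ S_{3/2} (S_{1/2} D D) f = (945/16)x^2 + (945/16)x + 243/16


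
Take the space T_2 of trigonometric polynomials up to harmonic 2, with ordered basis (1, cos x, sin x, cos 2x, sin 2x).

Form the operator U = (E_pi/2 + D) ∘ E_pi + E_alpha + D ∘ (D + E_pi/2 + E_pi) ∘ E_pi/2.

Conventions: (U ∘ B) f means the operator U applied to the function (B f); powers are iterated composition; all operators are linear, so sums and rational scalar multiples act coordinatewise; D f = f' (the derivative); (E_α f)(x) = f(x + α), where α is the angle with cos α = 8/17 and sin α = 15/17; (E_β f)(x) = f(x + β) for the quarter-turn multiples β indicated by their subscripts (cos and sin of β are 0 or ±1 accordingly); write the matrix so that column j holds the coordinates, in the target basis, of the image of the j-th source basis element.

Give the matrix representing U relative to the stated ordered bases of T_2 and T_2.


image of 1: 2
image of cos x: (25/17)cos x + (53/17)sin x
image of sin x: -(53/17)cos x + (25/17)sin x
image of cos 2x: (706/289)cos 2x - (818/289)sin 2x
image of sin 2x: (818/289)cos 2x + (706/289)sin 2x
each image's coordinates form column j of the matrix

the matrix is [[2, 0, 0, 0, 0]; [0, 25/17, -53/17, 0, 0]; [0, 53/17, 25/17, 0, 0]; [0, 0, 0, 706/289, 818/289]; [0, 0, 0, -818/289, 706/289]] (rows listed top to bottom)


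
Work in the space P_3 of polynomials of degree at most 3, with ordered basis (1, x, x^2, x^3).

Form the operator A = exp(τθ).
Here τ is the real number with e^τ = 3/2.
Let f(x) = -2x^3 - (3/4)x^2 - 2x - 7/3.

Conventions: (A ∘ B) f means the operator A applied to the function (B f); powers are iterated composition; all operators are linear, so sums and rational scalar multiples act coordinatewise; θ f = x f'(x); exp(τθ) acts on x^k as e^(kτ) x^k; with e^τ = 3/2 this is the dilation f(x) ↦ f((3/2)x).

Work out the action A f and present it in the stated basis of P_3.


the result is g(x) = -(27/4)x^3 - (27/16)x^2 - 3x - 7/3

exp(τθ) x^k = e^(kτ) x^k; with e^τ = 3/2 this sends x^k to (3/2)^k x^k
x ↦ 3/2 x
x^2 ↦ 9/4 x^2
x^3 ↦ 27/8 x^3
applying this coordinatewise to f: exp(τθ) f = -(27/4)x^3 - (27/16)x^2 - 3x - 7/3


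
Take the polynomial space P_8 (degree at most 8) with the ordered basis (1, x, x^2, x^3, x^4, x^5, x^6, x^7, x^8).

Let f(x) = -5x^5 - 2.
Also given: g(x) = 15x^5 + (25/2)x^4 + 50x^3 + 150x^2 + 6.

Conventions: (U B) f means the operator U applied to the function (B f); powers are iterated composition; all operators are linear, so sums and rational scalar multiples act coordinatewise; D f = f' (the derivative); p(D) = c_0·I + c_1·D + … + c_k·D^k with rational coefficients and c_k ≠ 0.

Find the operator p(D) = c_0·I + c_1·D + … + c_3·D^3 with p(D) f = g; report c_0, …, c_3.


p(D) = -3·I − (1/2)·D − (1/2)·D^2 − (1/2)·D^3, i.e. c_0 = -3, c_1 = -1/2, c_2 = -1/2, c_3 = -1/2

D^0 f = -5x^5 - 2
D^1 f = -25x^4
D^2 f = -100x^3
D^3 f = -300x^2
matching coefficients of g against c_0 f + c_1 Df + … from the top degree down determines the c_i
solution: c_0 = -3, c_1 = -1/2, c_2 = -1/2, c_3 = -1/2


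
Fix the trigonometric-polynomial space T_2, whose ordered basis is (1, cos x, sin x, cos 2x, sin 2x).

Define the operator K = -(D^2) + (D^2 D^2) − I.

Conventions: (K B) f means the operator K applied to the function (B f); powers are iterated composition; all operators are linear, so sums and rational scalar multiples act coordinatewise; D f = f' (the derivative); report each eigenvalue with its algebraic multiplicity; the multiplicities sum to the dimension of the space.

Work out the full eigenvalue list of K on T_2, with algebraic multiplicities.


λ = -1 (multiplicity 1), λ = 1 (multiplicity 2), λ = 19 (multiplicity 2)

image of 1: -1
image of cos x: cos x
image of sin x: sin x
image of cos 2x: 19cos 2x
image of sin 2x: 19sin 2x
the matrix is diagonal; its diagonal is (-1, 1, 1, 19, 19)
for a triangular matrix the eigenvalues are the diagonal entries, with algebraic multiplicity their repetition count


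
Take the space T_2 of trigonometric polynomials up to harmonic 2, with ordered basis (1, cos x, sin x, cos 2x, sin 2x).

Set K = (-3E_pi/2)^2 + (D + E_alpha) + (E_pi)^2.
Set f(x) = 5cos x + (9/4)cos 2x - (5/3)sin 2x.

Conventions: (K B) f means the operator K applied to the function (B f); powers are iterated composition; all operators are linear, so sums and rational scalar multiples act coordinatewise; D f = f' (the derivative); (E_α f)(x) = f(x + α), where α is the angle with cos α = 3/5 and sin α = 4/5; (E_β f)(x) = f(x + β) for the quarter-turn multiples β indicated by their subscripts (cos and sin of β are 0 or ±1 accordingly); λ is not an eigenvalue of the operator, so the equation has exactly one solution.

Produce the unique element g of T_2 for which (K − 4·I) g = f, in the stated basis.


the result is g(x) = -(95/222)cos x + (5/74)sin x + (5341/12444)cos 2x - (431/6222)sin 2x

write g with unknown coordinates in the stated basis and equate coefficients in (K − 4·I) g = f
solving from the highest basis element down gives g = -(95/222)cos x + (5/74)sin x + (5341/12444)cos 2x - (431/6222)sin 2x
check: K g = (365/111)cos x + (10/37)sin x + (49363/12444)cos 2x - (6047/3111)sin 2x
so K g − 4·g = 5cos x + (9/4)cos 2x - (5/3)sin 2x = f ✓


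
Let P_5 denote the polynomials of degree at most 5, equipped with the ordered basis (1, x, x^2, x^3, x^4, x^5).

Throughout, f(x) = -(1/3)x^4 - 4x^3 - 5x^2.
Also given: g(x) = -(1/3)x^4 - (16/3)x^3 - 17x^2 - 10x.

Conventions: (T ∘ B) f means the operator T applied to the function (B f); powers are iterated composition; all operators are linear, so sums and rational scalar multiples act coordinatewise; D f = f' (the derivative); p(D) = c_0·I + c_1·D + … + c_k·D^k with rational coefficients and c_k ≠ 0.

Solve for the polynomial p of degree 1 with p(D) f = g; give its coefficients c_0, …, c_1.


D^0 f = -(1/3)x^4 - 4x^3 - 5x^2
D^1 f = -(4/3)x^3 - 12x^2 - 10x
matching coefficients of g against c_0 f + c_1 Df + … from the top degree down determines the c_i
solution: c_0 = 1, c_1 = 1

p(D) = I + D, i.e. c_0 = 1, c_1 = 1
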